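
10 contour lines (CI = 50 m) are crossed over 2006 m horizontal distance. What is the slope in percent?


elevation change = 10 * 50 = 500 m
slope = 500 / 2006 * 100 = 24.9%

24.9%


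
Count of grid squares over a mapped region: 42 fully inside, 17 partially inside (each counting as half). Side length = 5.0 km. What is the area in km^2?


effective squares = 42 + 17 * 0.5 = 50.5
area = 50.5 * 25.0 = 1262.5 km^2

1262.5 km^2


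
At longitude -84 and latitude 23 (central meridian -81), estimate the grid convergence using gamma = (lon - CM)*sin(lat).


gamma = (-84 - -81) * sin(23) = -3 * 0.390731 = -1.172 degrees

-1.172 degrees


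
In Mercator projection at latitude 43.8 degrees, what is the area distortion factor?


area_distortion = 1/cos^2(43.8) = 1.92

1.92


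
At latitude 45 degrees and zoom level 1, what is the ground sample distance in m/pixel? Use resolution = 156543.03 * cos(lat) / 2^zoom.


res = 156543.03 * cos(45) / 2^1 = 156543.03 * 0.70710678 / 2 = 55346.32 m/pixel

55346.32 m/pixel


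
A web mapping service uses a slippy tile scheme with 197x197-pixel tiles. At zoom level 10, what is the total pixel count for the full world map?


tiles per axis = 2^10 = 1024
total tiles = 1024^2 = 1048576
pixels per axis = 1024 * 197 = 201728
total pixels = 201728^2 = 40694185984

40694185984 pixels


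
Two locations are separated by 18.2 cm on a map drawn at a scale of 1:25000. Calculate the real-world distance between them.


ground = 18.2 cm * 25000 / 100 = 4550.0 m = 4.55 km

4.55 km


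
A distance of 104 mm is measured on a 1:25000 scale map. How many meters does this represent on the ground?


ground = 104 mm * 25000 / 1000 = 2600.0 m

2600.0 m


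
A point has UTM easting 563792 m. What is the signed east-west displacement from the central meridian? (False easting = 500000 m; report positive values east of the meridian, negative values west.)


displacement = 563792 - 500000 = 63792 m

63792 m


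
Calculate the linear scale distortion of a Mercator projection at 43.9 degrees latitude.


SF = 1 / cos(43.9) = 1 / 0.720551 = 1.388

1.388


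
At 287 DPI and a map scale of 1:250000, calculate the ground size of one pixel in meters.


pixel_cm = 2.54 / 287 ≈ 0.00885 cm
ground = pixel_cm * 250000 / 100 = 2.54 * 250000 / (287 * 100) = 635000 / 28700 ≈ 22.13 m

22.13 m


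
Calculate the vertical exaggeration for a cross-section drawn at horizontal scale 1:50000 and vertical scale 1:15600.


VE = horizontal_scale / vertical_scale = 50000 / 15600 ≈ 3.2

3.2x


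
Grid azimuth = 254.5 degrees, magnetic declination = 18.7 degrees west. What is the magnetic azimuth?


magnetic azimuth = grid azimuth - declination (east +ve)
mag_az = 254.5 - -18.7 = 273.2 degrees

273.2 degrees


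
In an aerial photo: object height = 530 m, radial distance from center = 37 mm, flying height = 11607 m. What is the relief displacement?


d = h * r / H = 530 * 37 / 11607 = 1.69 mm

1.69 mm


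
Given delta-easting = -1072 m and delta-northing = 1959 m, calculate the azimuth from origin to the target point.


az = atan2(-1072, 1959) = -28.7 deg
adjusted to 0-360: 331.3 degrees

331.3 degrees


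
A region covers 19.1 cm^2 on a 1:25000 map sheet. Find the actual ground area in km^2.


ground_area = 19.1 * (25000/100)^2 = 1193750.0 m^2 = 1.19375 km^2 ≈ 1.194 km^2

1.194 km^2


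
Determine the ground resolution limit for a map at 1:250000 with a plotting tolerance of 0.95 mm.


ground = 0.95 mm * 250000 / 1000 = 237.5 m

237.5 m


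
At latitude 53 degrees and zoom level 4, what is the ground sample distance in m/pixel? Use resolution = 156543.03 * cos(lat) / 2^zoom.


res = 156543.03 * cos(53) / 2^4 = 156543.03 * 0.60181502 / 16 = 5888.12 m/pixel

5888.12 m/pixel


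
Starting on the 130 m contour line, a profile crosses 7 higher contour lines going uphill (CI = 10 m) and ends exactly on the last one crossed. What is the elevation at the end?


elevation = 130 + 7 * 10 = 200 m

200 m


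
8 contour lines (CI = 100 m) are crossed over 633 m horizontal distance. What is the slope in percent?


elevation change = 8 * 100 = 800 m
slope = 800 / 633 * 100 = 126.4%

126.4%


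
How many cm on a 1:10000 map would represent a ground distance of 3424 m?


map_cm = 3424 * 100 / 10000 = 34.24 cm

34.24 cm


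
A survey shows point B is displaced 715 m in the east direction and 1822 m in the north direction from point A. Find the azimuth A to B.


az = atan2(715, 1822) = 21.4 deg
adjusted to 0-360: 21.4 degrees

21.4 degrees


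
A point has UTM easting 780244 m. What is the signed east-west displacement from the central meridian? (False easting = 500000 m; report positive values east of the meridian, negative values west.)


displacement = 780244 - 500000 = 280244 m

280244 m


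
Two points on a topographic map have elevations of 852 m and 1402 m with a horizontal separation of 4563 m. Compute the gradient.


gradient = (1402 - 852) / 4563 = 550 / 4563 = 0.1205

0.1205


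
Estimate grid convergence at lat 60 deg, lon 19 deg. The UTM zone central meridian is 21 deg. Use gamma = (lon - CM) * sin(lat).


gamma = (19 - 21) * sin(60) = -2 * 0.866025 = -1.732 degrees

-1.732 degrees


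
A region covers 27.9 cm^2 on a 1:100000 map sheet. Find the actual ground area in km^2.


ground_area = 27.9 * (100000/100)^2 = 27900000.0 m^2 = 27.9 km^2

27.9 km^2


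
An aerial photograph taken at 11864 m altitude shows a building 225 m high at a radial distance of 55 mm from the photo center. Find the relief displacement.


d = h * r / H = 225 * 55 / 11864 = 1.04 mm

1.04 mm


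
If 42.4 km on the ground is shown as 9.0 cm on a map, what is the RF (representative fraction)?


ground = 42.4 km = 4240000 cm; RF denominator = ground / map = 4240000 / 9.0 ≈ 471111; RF = 1:471111

1:471111


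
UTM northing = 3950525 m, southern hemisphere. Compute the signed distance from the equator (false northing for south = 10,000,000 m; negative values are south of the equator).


For southern: actual = 3950525 - 10000000 = -6049475 m

-6049475 m


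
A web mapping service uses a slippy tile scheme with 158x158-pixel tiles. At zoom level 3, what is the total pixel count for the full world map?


tiles per axis = 2^3 = 8
total tiles = 8^2 = 64
pixels per axis = 8 * 158 = 1264
total pixels = 1264^2 = 1597696

1597696 pixels


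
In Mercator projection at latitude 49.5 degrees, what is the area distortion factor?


area_distortion = 1/cos^2(49.5) = 2.371

2.371


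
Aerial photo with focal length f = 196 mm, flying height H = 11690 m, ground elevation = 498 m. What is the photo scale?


scale = f / (H - h) = 196 mm / 11192 m = 196 / 11192000 = 1:57102

1:57102


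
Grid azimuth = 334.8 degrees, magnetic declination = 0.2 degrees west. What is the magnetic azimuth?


magnetic azimuth = grid azimuth - declination (east +ve)
mag_az = 334.8 - -0.2 = 335.0 degrees

335.0 degrees


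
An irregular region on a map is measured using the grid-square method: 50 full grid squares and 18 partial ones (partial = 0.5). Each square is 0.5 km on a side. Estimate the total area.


effective squares = 50 + 18 * 0.5 = 59.0
area = 59.0 * 0.25 = 14.75 km^2

14.75 km^2


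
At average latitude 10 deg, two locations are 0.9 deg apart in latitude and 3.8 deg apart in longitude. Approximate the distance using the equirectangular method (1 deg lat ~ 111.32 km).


dlat_km = 0.9 * 111.32 = 100.188
dlon_km = 3.8 * 111.32 * cos(10) ≈ 416.589
dist = sqrt(100.188^2 + 416.589^2) ≈ 428.5 km

428.5 km


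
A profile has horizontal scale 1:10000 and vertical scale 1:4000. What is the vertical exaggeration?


VE = horizontal_scale / vertical_scale = 10000 / 4000 = 2.5

2.5x


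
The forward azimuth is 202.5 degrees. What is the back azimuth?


back azimuth = (202.5 + 180) mod 360 = 22.5 degrees

22.5 degrees


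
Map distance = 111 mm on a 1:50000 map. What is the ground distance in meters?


ground = 111 mm * 50000 / 1000 = 5550.0 m

5550.0 m


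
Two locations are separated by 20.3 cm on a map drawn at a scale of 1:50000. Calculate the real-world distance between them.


ground = 20.3 cm * 50000 / 100 = 10150.0 m = 10.15 km

10.15 km


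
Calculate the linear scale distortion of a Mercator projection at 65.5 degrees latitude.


SF = 1 / cos(65.5) = 1 / 0.414693 = 2.411

2.411


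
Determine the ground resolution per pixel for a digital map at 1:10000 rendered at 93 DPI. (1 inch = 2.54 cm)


pixel_cm = 2.54 / 93 ≈ 0.027312 cm
ground = pixel_cm * 10000 / 100 = 2.54 * 10000 / (93 * 100) = 25400 / 9300 ≈ 2.73 m

2.73 m


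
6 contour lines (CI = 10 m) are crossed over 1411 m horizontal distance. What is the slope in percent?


elevation change = 6 * 10 = 60 m
slope = 60 / 1411 * 100 = 4.3%

4.3%


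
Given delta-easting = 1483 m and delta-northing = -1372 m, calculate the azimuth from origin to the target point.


az = atan2(1483, -1372) = 132.8 deg
adjusted to 0-360: 132.8 degrees

132.8 degrees


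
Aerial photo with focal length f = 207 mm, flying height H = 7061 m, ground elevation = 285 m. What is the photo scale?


scale = f / (H - h) = 207 mm / 6776 m = 207 / 6776000 = 1:32734

1:32734


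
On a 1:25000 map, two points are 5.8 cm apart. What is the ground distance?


ground = 5.8 cm * 25000 / 100 = 1450.0 m = 1.45 km

1.45 km


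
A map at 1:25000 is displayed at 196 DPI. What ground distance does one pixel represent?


pixel_cm = 2.54 / 196 ≈ 0.012959 cm
ground = pixel_cm * 25000 / 100 = 2.54 * 25000 / (196 * 100) = 63500 / 19600 ≈ 3.24 m

3.24 m


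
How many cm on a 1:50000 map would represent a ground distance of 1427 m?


map_cm = 1427 * 100 / 50000 = 2.854 cm ≈ 2.85 cm

2.85 cm


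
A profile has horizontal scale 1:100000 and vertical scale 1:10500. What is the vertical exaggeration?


VE = horizontal_scale / vertical_scale = 100000 / 10500 ≈ 9.5

9.5x


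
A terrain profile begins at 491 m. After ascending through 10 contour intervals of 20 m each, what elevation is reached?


elevation = 491 + 10 * 20 = 691 m

691 m


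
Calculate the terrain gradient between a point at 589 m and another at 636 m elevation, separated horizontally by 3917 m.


gradient = (636 - 589) / 3917 = 47 / 3917 = 0.012

0.012


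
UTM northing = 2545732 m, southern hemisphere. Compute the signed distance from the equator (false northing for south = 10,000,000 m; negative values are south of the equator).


For southern: actual = 2545732 - 10000000 = -7454268 m

-7454268 m


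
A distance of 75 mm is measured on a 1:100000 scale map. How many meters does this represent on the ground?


ground = 75 mm * 100000 / 1000 = 7500.0 m

7500.0 m


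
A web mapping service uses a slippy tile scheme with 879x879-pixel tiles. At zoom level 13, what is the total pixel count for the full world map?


tiles per axis = 2^13 = 8192
total tiles = 8192^2 = 67108864
pixels per axis = 8192 * 879 = 7200768
total pixels = 7200768^2 = 51851059789824

51851059789824 pixels


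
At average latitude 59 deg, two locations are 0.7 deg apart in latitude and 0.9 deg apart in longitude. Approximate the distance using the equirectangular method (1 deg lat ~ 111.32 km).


dlat_km = 0.7 * 111.32 = 77.924
dlon_km = 0.9 * 111.32 * cos(59) ≈ 51.601
dist = sqrt(77.924^2 + 51.601^2) ≈ 93.5 km

93.5 km


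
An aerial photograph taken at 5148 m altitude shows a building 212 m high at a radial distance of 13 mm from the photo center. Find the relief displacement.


d = h * r / H = 212 * 13 / 5148 = 0.54 mm

0.54 mm


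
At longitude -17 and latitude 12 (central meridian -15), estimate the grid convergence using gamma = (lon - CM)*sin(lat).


gamma = (-17 - -15) * sin(12) = -2 * 0.207912 = -0.416 degrees

-0.416 degrees


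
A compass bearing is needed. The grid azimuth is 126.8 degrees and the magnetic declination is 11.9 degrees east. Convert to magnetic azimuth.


magnetic azimuth = grid azimuth - declination (east +ve)
mag_az = 126.8 - 11.9 = 114.9 degrees

114.9 degrees


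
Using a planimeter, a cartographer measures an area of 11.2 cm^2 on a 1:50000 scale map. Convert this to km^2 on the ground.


ground_area = 11.2 * (50000/100)^2 = 2800000.0 m^2 = 2.8 km^2

2.8 km^2


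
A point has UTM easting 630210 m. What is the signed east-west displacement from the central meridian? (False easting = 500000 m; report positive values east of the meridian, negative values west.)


displacement = 630210 - 500000 = 130210 m

130210 m


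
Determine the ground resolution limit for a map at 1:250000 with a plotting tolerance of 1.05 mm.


ground = 1.05 mm * 250000 / 1000 = 262.5 m

262.5 m


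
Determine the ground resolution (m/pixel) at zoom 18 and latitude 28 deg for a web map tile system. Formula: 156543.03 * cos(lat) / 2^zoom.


res = 156543.03 * cos(28) / 2^18 = 156543.03 * 0.88294759 / 262144 = 0.53 m/pixel

0.53 m/pixel


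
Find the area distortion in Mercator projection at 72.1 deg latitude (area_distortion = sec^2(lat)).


area_distortion = 1/cos^2(72.1) = 10.586

10.586


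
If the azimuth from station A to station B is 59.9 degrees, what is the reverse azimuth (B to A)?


back azimuth = (59.9 + 180) mod 360 = 239.9 degrees

239.9 degrees


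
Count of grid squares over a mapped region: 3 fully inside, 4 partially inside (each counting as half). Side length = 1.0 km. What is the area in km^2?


effective squares = 3 + 4 * 0.5 = 5.0
area = 5.0 * 1.0 = 5.0 km^2

5.0 km^2


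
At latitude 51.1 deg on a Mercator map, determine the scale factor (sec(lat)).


SF = 1 / cos(51.1) = 1 / 0.627963 = 1.592

1.592


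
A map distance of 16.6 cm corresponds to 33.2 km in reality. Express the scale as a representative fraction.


ground = 33.2 km = 3320000 cm; RF denominator = ground / map = 3320000 / 16.6 = 200000; RF = 1:200000

1:200000


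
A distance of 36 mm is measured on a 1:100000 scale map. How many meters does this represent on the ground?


ground = 36 mm * 100000 / 1000 = 3600.0 m

3600.0 m


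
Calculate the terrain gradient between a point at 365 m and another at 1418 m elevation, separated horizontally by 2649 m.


gradient = (1418 - 365) / 2649 = 1053 / 2649 = 0.3975

0.3975


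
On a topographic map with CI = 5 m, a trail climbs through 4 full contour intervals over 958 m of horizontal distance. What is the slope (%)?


elevation change = 4 * 5 = 20 m
slope = 20 / 958 * 100 = 2.1%

2.1%


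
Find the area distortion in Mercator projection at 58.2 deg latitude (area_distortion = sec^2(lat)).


area_distortion = 1/cos^2(58.2) = 3.601

3.601


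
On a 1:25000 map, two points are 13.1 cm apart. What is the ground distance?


ground = 13.1 cm * 25000 / 100 = 3275.0 m = 3.275 km

3.275 km


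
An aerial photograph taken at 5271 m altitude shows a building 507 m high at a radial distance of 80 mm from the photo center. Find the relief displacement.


d = h * r / H = 507 * 80 / 5271 = 7.69 mm

7.69 mm


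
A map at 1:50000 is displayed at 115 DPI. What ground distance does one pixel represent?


pixel_cm = 2.54 / 115 ≈ 0.022087 cm
ground = pixel_cm * 50000 / 100 = 2.54 * 50000 / (115 * 100) = 127000 / 11500 ≈ 11.04 m

11.04 m


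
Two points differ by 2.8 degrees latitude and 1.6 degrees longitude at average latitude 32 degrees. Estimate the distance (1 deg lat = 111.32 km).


dlat_km = 2.8 * 111.32 = 311.696
dlon_km = 1.6 * 111.32 * cos(32) ≈ 151.048
dist = sqrt(311.696^2 + 151.048^2) ≈ 346.4 km

346.4 km


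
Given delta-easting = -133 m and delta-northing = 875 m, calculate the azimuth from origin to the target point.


az = atan2(-133, 875) = -8.6 deg
adjusted to 0-360: 351.4 degrees

351.4 degrees


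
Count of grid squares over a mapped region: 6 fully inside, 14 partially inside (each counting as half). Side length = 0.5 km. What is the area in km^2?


effective squares = 6 + 14 * 0.5 = 13.0
area = 13.0 * 0.25 = 3.25 km^2

3.25 km^2


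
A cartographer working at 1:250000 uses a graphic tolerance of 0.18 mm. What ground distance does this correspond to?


ground = 0.18 mm * 250000 / 1000 = 45.0 m

45.0 m


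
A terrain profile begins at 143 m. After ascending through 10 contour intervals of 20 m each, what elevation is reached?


elevation = 143 + 10 * 20 = 343 m

343 m


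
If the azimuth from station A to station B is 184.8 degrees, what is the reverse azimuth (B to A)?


back azimuth = (184.8 + 180) mod 360 = 4.8 degrees

4.8 degrees


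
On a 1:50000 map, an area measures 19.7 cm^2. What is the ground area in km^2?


ground_area = 19.7 * (50000/100)^2 = 4925000.0 m^2 = 4.925 km^2

4.925 km^2


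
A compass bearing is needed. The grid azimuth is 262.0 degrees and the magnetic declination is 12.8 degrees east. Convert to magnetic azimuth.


magnetic azimuth = grid azimuth - declination (east +ve)
mag_az = 262.0 - 12.8 = 249.2 degrees

249.2 degrees


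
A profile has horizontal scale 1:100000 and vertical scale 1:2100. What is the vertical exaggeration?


VE = horizontal_scale / vertical_scale = 100000 / 2100 ≈ 47.6

47.6x


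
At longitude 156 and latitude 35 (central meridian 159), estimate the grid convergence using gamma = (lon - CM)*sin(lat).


gamma = (156 - 159) * sin(35) = -3 * 0.573576 = -1.721 degrees

-1.721 degrees


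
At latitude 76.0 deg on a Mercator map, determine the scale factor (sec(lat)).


SF = 1 / cos(76.0) = 1 / 0.241922 = 4.134

4.134


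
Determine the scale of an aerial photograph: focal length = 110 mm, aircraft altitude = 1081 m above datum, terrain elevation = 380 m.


scale = f / (H - h) = 110 mm / 701 m = 110 / 701000 = 1:6373

1:6373


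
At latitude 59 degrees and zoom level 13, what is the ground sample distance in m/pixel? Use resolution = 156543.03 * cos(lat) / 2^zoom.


res = 156543.03 * cos(59) / 2^13 = 156543.03 * 0.51503807 / 8192 = 9.84 m/pixel

9.84 m/pixel


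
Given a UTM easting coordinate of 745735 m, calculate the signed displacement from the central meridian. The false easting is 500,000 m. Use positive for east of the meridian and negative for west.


displacement = 745735 - 500000 = 245735 m

245735 m


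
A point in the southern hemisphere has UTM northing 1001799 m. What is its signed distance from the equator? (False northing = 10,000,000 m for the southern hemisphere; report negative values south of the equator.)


For southern: actual = 1001799 - 10000000 = -8998201 m

-8998201 m


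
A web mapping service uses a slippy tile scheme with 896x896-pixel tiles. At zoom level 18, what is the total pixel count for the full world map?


tiles per axis = 2^18 = 262144
total tiles = 262144^2 = 68719476736
pixels per axis = 262144 * 896 = 234881024
total pixels = 234881024^2 = 55169095435288576

55169095435288576 pixels


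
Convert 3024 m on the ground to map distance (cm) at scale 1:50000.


map_cm = 3024 * 100 / 50000 = 6.048 cm ≈ 6.05 cm

6.05 cm


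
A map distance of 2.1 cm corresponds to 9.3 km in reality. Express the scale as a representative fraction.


ground = 9.3 km = 930000 cm; RF denominator = ground / map = 930000 / 2.1 ≈ 442857; RF = 1:442857

1:442857


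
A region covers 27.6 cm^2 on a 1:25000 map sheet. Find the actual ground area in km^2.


ground_area = 27.6 * (25000/100)^2 = 1725000.0 m^2 = 1.725 km^2

1.725 km^2


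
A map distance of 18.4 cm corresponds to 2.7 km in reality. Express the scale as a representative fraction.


ground = 2.7 km = 270000 cm; RF denominator = ground / map = 270000 / 18.4 ≈ 14674; RF = 1:14674

1:14674


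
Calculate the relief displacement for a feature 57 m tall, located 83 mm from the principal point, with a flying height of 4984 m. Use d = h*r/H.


d = h * r / H = 57 * 83 / 4984 = 0.95 mm

0.95 mm


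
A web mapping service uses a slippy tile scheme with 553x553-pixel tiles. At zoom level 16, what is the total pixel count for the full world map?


tiles per axis = 2^16 = 65536
total tiles = 65536^2 = 4294967296
pixels per axis = 65536 * 553 = 36241408
total pixels = 36241408^2 = 1313439653822464

1313439653822464 pixels


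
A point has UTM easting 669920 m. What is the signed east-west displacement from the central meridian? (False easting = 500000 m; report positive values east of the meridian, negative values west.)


displacement = 669920 - 500000 = 169920 m

169920 m


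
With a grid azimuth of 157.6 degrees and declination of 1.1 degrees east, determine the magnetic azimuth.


magnetic azimuth = grid azimuth - declination (east +ve)
mag_az = 157.6 - 1.1 = 156.5 degrees

156.5 degrees


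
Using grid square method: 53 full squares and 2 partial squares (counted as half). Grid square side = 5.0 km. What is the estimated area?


effective squares = 53 + 2 * 0.5 = 54.0
area = 54.0 * 25.0 = 1350.0 km^2

1350.0 km^2


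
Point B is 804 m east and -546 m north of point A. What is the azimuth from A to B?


az = atan2(804, -546) = 124.2 deg
adjusted to 0-360: 124.2 degrees

124.2 degrees


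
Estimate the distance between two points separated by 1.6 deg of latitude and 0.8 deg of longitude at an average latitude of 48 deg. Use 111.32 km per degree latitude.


dlat_km = 1.6 * 111.32 = 178.112
dlon_km = 0.8 * 111.32 * cos(48) ≈ 59.59
dist = sqrt(178.112^2 + 59.59^2) ≈ 187.8 km

187.8 km


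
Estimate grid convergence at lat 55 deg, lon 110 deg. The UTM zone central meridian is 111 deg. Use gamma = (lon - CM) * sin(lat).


gamma = (110 - 111) * sin(55) = -1 * 0.819152 = -0.819 degrees

-0.819 degrees


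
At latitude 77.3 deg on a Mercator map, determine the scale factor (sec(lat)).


SF = 1 / cos(77.3) = 1 / 0.219846 = 4.549

4.549


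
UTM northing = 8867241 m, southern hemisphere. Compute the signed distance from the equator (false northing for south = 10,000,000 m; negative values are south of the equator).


For southern: actual = 8867241 - 10000000 = -1132759 m

-1132759 m


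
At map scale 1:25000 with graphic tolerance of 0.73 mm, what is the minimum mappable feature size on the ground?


ground = 0.73 mm * 25000 / 1000 = 18.25 m

18.25 m


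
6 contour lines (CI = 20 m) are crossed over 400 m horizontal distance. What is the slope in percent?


elevation change = 6 * 20 = 120 m
slope = 120 / 400 * 100 = 30.0%

30.0%


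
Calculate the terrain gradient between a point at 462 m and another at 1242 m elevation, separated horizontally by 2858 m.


gradient = (1242 - 462) / 2858 = 780 / 2858 = 0.2729

0.2729


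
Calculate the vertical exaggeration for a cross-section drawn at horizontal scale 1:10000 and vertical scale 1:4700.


VE = horizontal_scale / vertical_scale = 10000 / 4700 ≈ 2.1

2.1x


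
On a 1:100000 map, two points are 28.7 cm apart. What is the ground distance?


ground = 28.7 cm * 100000 / 100 = 28700.0 m = 28.7 km

28.7 km


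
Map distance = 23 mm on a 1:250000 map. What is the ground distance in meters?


ground = 23 mm * 250000 / 1000 = 5750.0 m

5750.0 m


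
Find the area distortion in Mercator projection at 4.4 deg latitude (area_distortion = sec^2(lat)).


area_distortion = 1/cos^2(4.4) = 1.006

1.006


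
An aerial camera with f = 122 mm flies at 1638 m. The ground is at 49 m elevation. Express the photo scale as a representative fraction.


scale = f / (H - h) = 122 mm / 1589 m = 122 / 1589000 = 1:13025

1:13025


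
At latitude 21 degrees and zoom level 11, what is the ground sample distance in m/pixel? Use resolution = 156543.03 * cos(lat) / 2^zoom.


res = 156543.03 * cos(21) / 2^11 = 156543.03 * 0.93358043 / 2048 = 71.36 m/pixel

71.36 m/pixel


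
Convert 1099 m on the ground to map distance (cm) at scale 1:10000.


map_cm = 1099 * 100 / 10000 = 10.99 cm

10.99 cm


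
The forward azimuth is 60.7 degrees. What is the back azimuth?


back azimuth = (60.7 + 180) mod 360 = 240.7 degrees

240.7 degrees


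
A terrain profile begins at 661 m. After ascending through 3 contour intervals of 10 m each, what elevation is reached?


elevation = 661 + 3 * 10 = 691 m

691 m


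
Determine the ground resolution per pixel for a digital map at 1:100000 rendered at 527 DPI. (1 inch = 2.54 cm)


pixel_cm = 2.54 / 527 ≈ 0.00482 cm
ground = pixel_cm * 100000 / 100 = 2.54 * 100000 / (527 * 100) = 254000 / 52700 ≈ 4.82 m

4.82 m


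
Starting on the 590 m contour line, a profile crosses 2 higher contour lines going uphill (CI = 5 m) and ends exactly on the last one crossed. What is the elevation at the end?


elevation = 590 + 2 * 5 = 600 m

600 m


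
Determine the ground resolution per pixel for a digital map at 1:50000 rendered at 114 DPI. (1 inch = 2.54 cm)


pixel_cm = 2.54 / 114 ≈ 0.022281 cm
ground = pixel_cm * 50000 / 100 = 2.54 * 50000 / (114 * 100) = 127000 / 11400 ≈ 11.14 m

11.14 m


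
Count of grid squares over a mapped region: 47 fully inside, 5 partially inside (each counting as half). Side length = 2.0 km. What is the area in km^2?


effective squares = 47 + 5 * 0.5 = 49.5
area = 49.5 * 4.0 = 198.0 km^2

198.0 km^2


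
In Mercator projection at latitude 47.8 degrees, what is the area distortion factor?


area_distortion = 1/cos^2(47.8) = 2.216

2.216


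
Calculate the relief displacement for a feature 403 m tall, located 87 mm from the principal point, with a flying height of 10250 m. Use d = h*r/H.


d = h * r / H = 403 * 87 / 10250 = 3.42 mm

3.42 mm


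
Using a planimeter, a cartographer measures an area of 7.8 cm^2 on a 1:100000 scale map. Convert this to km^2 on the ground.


ground_area = 7.8 * (100000/100)^2 = 7800000.0 m^2 = 7.8 km^2

7.8 km^2


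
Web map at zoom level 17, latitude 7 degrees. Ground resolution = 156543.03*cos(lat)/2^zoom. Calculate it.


res = 156543.03 * cos(7) / 2^17 = 156543.03 * 0.99254615 / 131072 = 1.19 m/pixel

1.19 m/pixel


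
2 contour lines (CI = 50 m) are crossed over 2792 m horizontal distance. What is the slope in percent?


elevation change = 2 * 50 = 100 m
slope = 100 / 2792 * 100 = 3.6%

3.6%


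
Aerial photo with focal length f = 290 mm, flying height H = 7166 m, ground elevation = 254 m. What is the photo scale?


scale = f / (H - h) = 290 mm / 6912 m = 290 / 6912000 = 1:23834

1:23834


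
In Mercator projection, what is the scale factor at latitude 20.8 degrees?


SF = 1 / cos(20.8) = 1 / 0.934826 = 1.07

1.07


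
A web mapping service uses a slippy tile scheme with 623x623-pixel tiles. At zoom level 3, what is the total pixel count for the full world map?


tiles per axis = 2^3 = 8
total tiles = 8^2 = 64
pixels per axis = 8 * 623 = 4984
total pixels = 4984^2 = 24840256

24840256 pixels


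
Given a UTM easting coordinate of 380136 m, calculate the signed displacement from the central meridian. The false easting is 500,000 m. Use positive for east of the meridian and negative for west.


displacement = 380136 - 500000 = -119864 m

-119864 m


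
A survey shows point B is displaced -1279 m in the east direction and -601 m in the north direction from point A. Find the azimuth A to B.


az = atan2(-1279, -601) = -115.2 deg
adjusted to 0-360: 244.8 degrees

244.8 degrees


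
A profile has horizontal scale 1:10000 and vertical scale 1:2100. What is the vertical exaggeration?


VE = horizontal_scale / vertical_scale = 10000 / 2100 ≈ 4.8

4.8x


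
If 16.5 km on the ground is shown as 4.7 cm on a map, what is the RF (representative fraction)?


ground = 16.5 km = 1650000 cm; RF denominator = ground / map = 1650000 / 4.7 ≈ 351064; RF = 1:351064

1:351064


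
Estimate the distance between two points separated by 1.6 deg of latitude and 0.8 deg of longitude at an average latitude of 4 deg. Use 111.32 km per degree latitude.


dlat_km = 1.6 * 111.32 = 178.112
dlon_km = 0.8 * 111.32 * cos(4) ≈ 88.839
dist = sqrt(178.112^2 + 88.839^2) ≈ 199.0 km

199.0 km


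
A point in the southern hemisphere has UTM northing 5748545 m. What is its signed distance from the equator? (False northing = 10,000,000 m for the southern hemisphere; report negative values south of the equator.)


For southern: actual = 5748545 - 10000000 = -4251455 m

-4251455 m


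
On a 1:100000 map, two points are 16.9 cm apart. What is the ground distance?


ground = 16.9 cm * 100000 / 100 = 16900.0 m = 16.9 km

16.9 km


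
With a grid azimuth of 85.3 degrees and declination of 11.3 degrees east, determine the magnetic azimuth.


magnetic azimuth = grid azimuth - declination (east +ve)
mag_az = 85.3 - 11.3 = 74.0 degrees

74.0 degrees


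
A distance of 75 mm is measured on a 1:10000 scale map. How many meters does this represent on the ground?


ground = 75 mm * 10000 / 1000 = 750.0 m

750.0 m


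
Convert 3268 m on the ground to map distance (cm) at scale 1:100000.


map_cm = 3268 * 100 / 100000 = 3.268 cm ≈ 3.27 cm

3.27 cm


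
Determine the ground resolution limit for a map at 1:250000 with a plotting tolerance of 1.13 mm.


ground = 1.13 mm * 250000 / 1000 = 282.5 m

282.5 m


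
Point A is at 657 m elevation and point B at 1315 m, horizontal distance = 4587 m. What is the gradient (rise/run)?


gradient = (1315 - 657) / 4587 = 658 / 4587 = 0.1434

0.1434


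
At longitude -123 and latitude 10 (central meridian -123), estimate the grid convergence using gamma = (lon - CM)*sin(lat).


gamma = (-123 - -123) * sin(10) = 0 * 0.173648 = 0.0 degrees

0.0 degrees


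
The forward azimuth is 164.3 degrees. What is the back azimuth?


back azimuth = (164.3 + 180) mod 360 = 344.3 degrees

344.3 degrees


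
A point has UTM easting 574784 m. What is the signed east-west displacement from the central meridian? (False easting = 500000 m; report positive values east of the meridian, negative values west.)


displacement = 574784 - 500000 = 74784 m

74784 m


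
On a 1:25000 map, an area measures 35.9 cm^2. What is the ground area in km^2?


ground_area = 35.9 * (25000/100)^2 = 2243750.0 m^2 = 2.24375 km^2 ≈ 2.244 km^2

2.244 km^2


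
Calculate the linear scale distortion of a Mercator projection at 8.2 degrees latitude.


SF = 1 / cos(8.2) = 1 / 0.989776 = 1.01

1.01


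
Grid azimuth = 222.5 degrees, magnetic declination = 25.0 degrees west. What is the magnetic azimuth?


magnetic azimuth = grid azimuth - declination (east +ve)
mag_az = 222.5 - -25.0 = 247.5 degrees

247.5 degrees


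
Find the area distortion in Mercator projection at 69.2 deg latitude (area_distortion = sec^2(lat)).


area_distortion = 1/cos^2(69.2) = 7.93

7.93


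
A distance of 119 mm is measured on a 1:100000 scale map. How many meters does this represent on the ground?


ground = 119 mm * 100000 / 1000 = 11900.0 m

11900.0 m


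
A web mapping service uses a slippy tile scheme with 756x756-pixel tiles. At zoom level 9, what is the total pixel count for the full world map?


tiles per axis = 2^9 = 512
total tiles = 512^2 = 262144
pixels per axis = 512 * 756 = 387072
total pixels = 387072^2 = 149824733184

149824733184 pixels


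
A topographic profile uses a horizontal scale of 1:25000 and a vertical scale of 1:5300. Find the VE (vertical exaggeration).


VE = horizontal_scale / vertical_scale = 25000 / 5300 ≈ 4.7

4.7x


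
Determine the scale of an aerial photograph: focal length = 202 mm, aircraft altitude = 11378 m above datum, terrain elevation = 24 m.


scale = f / (H - h) = 202 mm / 11354 m = 202 / 11354000 = 1:56208

1:56208


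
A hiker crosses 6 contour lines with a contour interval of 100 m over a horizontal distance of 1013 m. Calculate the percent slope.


elevation change = 6 * 100 = 600 m
slope = 600 / 1013 * 100 = 59.2%

59.2%


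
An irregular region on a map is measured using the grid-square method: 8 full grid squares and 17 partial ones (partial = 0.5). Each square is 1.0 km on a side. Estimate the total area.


effective squares = 8 + 17 * 0.5 = 16.5
area = 16.5 * 1.0 = 16.5 km^2

16.5 km^2


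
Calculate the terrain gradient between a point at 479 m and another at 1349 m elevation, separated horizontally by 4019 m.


gradient = (1349 - 479) / 4019 = 870 / 4019 = 0.2165

0.2165


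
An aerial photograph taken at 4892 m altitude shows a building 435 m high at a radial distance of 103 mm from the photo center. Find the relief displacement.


d = h * r / H = 435 * 103 / 4892 = 9.16 mm

9.16 mm


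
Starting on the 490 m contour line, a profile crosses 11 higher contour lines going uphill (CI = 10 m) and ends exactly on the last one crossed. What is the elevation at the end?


elevation = 490 + 11 * 10 = 600 m

600 m


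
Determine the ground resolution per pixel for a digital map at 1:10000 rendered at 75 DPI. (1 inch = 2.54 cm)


pixel_cm = 2.54 / 75 ≈ 0.033867 cm
ground = pixel_cm * 10000 / 100 = 2.54 * 10000 / (75 * 100) = 25400 / 7500 ≈ 3.39 m

3.39 m


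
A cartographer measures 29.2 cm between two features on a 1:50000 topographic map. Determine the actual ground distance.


ground = 29.2 cm * 50000 / 100 = 14600.0 m = 14.6 km

14.6 km


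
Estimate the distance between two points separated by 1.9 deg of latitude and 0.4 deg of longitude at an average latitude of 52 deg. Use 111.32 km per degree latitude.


dlat_km = 1.9 * 111.32 = 211.508
dlon_km = 0.4 * 111.32 * cos(52) ≈ 27.414
dist = sqrt(211.508^2 + 27.414^2) ≈ 213.3 km

213.3 km


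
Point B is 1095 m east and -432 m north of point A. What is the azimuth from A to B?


az = atan2(1095, -432) = 111.5 deg
adjusted to 0-360: 111.5 degrees

111.5 degrees


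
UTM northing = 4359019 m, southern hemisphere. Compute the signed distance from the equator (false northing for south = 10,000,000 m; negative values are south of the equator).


For southern: actual = 4359019 - 10000000 = -5640981 m

-5640981 m


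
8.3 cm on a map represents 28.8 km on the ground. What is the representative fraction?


ground = 28.8 km = 2880000 cm; RF denominator = ground / map = 2880000 / 8.3 ≈ 346988; RF = 1:346988

1:346988


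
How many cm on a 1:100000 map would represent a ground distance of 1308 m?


map_cm = 1308 * 100 / 100000 = 1.308 cm ≈ 1.31 cm

1.31 cm


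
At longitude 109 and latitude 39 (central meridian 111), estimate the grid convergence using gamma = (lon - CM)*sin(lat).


gamma = (109 - 111) * sin(39) = -2 * 0.62932 = -1.259 degrees

-1.259 degrees


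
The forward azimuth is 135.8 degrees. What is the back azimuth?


back azimuth = (135.8 + 180) mod 360 = 315.8 degrees

315.8 degrees


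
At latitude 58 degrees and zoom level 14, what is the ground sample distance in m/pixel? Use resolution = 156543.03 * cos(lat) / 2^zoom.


res = 156543.03 * cos(58) / 2^14 = 156543.03 * 0.52991926 / 16384 = 5.06 m/pixel

5.06 m/pixel


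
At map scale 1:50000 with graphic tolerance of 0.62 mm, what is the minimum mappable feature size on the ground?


ground = 0.62 mm * 50000 / 1000 = 31.0 m

31.0 m


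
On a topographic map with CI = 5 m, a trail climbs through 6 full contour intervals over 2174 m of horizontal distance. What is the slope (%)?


elevation change = 6 * 5 = 30 m
slope = 30 / 2174 * 100 = 1.4%

1.4%


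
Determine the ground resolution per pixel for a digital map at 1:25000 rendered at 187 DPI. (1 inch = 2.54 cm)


pixel_cm = 2.54 / 187 ≈ 0.013583 cm
ground = pixel_cm * 25000 / 100 = 2.54 * 25000 / (187 * 100) = 63500 / 18700 ≈ 3.4 m

3.4 m


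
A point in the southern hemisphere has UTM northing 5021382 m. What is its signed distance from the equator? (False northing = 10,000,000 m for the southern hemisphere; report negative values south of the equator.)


For southern: actual = 5021382 - 10000000 = -4978618 m

-4978618 m


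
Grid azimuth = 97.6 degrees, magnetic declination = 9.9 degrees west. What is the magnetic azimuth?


magnetic azimuth = grid azimuth - declination (east +ve)
mag_az = 97.6 - -9.9 = 107.5 degrees

107.5 degrees


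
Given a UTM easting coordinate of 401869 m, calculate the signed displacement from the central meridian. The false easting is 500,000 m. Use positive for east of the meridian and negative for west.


displacement = 401869 - 500000 = -98131 m

-98131 m


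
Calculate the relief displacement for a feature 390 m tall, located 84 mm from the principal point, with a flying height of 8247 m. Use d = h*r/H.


d = h * r / H = 390 * 84 / 8247 = 3.97 mm

3.97 mm


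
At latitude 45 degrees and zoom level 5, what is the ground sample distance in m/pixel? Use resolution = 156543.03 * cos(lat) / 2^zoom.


res = 156543.03 * cos(45) / 2^5 = 156543.03 * 0.70710678 / 32 = 3459.14 m/pixel

3459.14 m/pixel


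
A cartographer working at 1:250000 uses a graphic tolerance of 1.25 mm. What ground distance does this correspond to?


ground = 1.25 mm * 250000 / 1000 = 312.5 m

312.5 m


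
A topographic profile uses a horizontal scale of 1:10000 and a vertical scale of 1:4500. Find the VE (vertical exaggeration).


VE = horizontal_scale / vertical_scale = 10000 / 4500 ≈ 2.2

2.2x


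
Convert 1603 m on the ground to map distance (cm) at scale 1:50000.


map_cm = 1603 * 100 / 50000 = 3.206 cm ≈ 3.21 cm

3.21 cm


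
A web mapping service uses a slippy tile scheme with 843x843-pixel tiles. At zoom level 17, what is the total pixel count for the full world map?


tiles per axis = 2^17 = 131072
total tiles = 131072^2 = 17179869184
pixels per axis = 131072 * 843 = 110493696
total pixels = 110493696^2 = 12208856855740416

12208856855740416 pixels


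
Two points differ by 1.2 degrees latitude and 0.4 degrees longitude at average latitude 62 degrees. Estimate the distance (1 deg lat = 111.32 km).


dlat_km = 1.2 * 111.32 = 133.584
dlon_km = 0.4 * 111.32 * cos(62) ≈ 20.905
dist = sqrt(133.584^2 + 20.905^2) ≈ 135.2 km

135.2 km


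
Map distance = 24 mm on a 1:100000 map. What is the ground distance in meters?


ground = 24 mm * 100000 / 1000 = 2400.0 m

2400.0 m


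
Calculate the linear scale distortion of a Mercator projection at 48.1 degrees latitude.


SF = 1 / cos(48.1) = 1 / 0.667833 = 1.497

1.497


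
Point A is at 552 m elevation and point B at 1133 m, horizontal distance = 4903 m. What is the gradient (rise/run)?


gradient = (1133 - 552) / 4903 = 581 / 4903 = 0.1185

0.1185


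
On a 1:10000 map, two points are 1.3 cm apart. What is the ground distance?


ground = 1.3 cm * 10000 / 100 = 130.0 m

130.0 m


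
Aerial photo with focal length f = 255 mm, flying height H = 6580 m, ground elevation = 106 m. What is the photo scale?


scale = f / (H - h) = 255 mm / 6474 m = 255 / 6474000 = 1:25388

1:25388


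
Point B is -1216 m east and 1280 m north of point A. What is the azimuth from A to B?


az = atan2(-1216, 1280) = -43.5 deg
adjusted to 0-360: 316.5 degrees

316.5 degrees


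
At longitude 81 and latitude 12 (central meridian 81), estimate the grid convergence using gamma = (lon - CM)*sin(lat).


gamma = (81 - 81) * sin(12) = 0 * 0.207912 = 0.0 degrees

0.0 degrees


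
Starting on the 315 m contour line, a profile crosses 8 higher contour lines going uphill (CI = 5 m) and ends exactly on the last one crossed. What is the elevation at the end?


elevation = 315 + 8 * 5 = 355 m

355 m


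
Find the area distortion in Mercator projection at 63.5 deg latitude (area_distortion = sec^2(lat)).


area_distortion = 1/cos^2(63.5) = 5.023

5.023
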